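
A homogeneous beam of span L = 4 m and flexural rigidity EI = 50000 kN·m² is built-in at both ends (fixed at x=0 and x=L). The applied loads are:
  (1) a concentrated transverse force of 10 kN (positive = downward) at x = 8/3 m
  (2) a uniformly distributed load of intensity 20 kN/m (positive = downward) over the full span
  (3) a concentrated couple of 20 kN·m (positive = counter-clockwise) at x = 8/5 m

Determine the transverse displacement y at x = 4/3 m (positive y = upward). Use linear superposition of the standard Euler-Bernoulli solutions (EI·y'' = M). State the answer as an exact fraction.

y(4/3) = -7814/34171875 m

Load 1 — point force P=10 kN at a=8/3 m (b=L-a=4/3):
  y_1 = -Pb²x²(3aL-(3a+b)x)/(6L³EI)  [x≤a] = -10·(4/3)²·(4/3)²·(3·(8/3)·4-(3·(8/3)+(4/3))·(4/3))/(6·4³·50000) = -44/1366875 m
Load 2 — uniform load w=20 kN/m over full span:
  y_2 = -wx²(L-x)²/(24EI) = -20·(4/3)²·(4-(4/3))²/(24·50000) = -32/151875 m
Load 3 — applied couple M₀=20 kN·m at a=8/5 m (b=L-a=12/5):
  y_3 = (R_Ax³/6 - M_Ax²/2)/EI  [x≤a] with R_A=36/5, M_A=12/5 = ((36/5)·(4/3)³/6 - (12/5)·(4/3)²/2)/50000 = 2/140625 m
Superposition: y = Σ y_i = -7814/34171875 m ≈ -0.000229 m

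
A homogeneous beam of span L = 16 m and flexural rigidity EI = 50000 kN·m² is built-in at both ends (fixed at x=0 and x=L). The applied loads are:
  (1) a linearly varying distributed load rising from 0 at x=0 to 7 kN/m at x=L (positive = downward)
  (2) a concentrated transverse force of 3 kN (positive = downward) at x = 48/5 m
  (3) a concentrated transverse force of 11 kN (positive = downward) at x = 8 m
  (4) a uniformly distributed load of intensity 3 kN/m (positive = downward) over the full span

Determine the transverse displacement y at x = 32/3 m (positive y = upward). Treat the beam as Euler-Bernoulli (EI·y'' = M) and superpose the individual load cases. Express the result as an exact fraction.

Load 1 — triangular load w₀=7 kN/m (0→w₀ over full span):
  y_1 = -w₀x²(L-x)²(x+2L)/(120LEI) = -7·(32/3)²·(16-(32/3))²·((32/3)+2·16)/(120·16·50000) = -114688/11390625 m
Load 2 — point force P=3 kN at a=48/5 m (b=L-a=32/5):
  y_2 = -Pa²(L-x)²(3bL-(3b+a)(L-x))/(6L³EI)  [x>a] = -3·(48/5)²·(16-(32/3))²·(3·(32/5)·16-(3·(32/5)+(48/5))·(16-(32/3)))/(6·16³·50000) = -384/390625 m
Load 3 — point force P=11 kN at a=8 m (b=L-a=8):
  y_3 = -Pa²(L-x)²(3bL-(3b+a)(L-x))/(6L³EI)  [x>a] = -11·8²·(16-(32/3))²·(3·8·16-(3·8+8)·(16-(32/3)))/(6·16³·50000) = -176/50625 m
Load 4 — uniform load w=3 kN/m over full span:
  y_4 = -wx²(L-x)²/(24EI) = -3·(32/3)²·(16-(32/3))²/(24·50000) = -2048/253125 m
Superposition: y = Σ y_i = -6441136/284765625 m ≈ -0.022619 m

y(32/3) = -6441136/284765625 m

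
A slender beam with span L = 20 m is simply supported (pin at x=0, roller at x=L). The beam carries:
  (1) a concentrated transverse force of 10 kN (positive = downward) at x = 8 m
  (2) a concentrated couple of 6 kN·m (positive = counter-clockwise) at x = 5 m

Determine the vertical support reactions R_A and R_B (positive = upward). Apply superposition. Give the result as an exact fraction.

R_A = 63/10 kN, R_B = 37/10 kN

Load 1 — point force P=10 kN at a=8 m (b=L-a=12):
  R_A = Pb/L = 10·12/20 = 6 kN
  R_B = Pa/L = 10·8/20 = 4 kN
Load 2 — applied couple M₀=6 kN·m at a=5 m (b=L-a=15):
  R_A = M₀/L = 6/20 = 3/10 kN
  R_B = -M₀/L = -6/20 = -3/10 kN
Superposition: R_A = 63/10 kN, R_B = 37/10 kN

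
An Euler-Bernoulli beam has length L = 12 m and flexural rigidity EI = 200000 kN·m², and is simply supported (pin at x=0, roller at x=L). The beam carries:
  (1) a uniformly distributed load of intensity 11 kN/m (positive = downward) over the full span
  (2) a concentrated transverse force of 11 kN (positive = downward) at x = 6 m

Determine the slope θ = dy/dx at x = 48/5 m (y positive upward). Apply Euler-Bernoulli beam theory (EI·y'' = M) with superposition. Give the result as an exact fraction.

θ(48/5) = 88803/25000000 rad

Load 1 — uniform load w=11 kN/m over full span:
  θ_1 = -w(L³-6Lx²+4x³)/(24EI) = -11·(12³-6·12·(48/5)²+4·(48/5)³)/(24·200000) = 9801/3125000 rad
Load 2 — point force P=11 kN at a=6 m (b=L-a=6):
  θ_2 = -Pa(2L²-6Lx+3x²+a²)/(6LEI)  [x>a] = -11·6·(2·12²-6·12·(48/5)+3·(48/5)²+6²)/(6·12·200000) = 2079/5000000 rad
Superposition: θ = Σ θ_i = 88803/25000000 rad ≈ 0.003552 rad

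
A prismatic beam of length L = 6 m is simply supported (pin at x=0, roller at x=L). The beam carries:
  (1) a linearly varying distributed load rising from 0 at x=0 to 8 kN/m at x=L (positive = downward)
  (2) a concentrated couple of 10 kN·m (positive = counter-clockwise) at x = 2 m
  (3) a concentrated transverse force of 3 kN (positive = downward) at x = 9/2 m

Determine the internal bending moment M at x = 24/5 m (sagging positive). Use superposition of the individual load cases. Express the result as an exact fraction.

M(24/5) = 3631/250 kN·m

Load 1 — triangular load w₀=8 kN/m (0→w₀ over full span):
  M_1 = w₀Lx/6 - w₀x³/(6L) = 8·6·(24/5)/6 - 8·(24/5)³/(6·6) = 1728/125 kN·m
Load 2 — applied couple M₀=10 kN·m at a=2 m (b=L-a=4):
  M_2 = M₀x/L - M₀  [x>a] = 10·(24/5)/6 - 10 = -2 kN·m
Load 3 — point force P=3 kN at a=9/2 m (b=L-a=3/2):
  M_3 = Pa(L-x)/L  [x>a] = 3·(9/2)·(6-(24/5))/6 = 27/10 kN·m
Superposition: M = Σ M_i = 3631/250 kN·m ≈ 14.524000 kN·m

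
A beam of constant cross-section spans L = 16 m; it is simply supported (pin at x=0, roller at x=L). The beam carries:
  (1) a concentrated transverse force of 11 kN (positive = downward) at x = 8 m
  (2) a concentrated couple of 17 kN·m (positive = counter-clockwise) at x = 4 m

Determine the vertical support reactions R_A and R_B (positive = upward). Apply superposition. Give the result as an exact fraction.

R_A = 105/16 kN, R_B = 71/16 kN

Load 1 — point force P=11 kN at a=8 m (b=L-a=8):
  R_A = Pb/L = 11·8/16 = 11/2 kN
  R_B = Pa/L = 11·8/16 = 11/2 kN
Load 2 — applied couple M₀=17 kN·m at a=4 m (b=L-a=12):
  R_A = M₀/L = 17/16 kN
  R_B = -M₀/L = -17/16 kN
Superposition: R_A = 105/16 kN, R_B = 71/16 kN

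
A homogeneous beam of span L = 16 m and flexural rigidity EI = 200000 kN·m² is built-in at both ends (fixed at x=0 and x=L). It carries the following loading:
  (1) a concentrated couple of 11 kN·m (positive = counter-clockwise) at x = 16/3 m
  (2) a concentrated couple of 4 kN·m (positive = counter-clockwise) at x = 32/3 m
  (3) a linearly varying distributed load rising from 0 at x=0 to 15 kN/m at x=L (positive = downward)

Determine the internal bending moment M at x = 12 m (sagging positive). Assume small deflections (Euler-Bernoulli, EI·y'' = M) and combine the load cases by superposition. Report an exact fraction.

M(12) = 98/3 kN·m

Load 1 — applied couple M₀=11 kN·m at a=16/3 m (b=L-a=32/3):
  M_1 = R_Ax - M_A - M₀  [x>a] with R_A=11/12, M_A=0 = (11/12)·12 - 0 - 11 = 0 kN·m
Load 2 — applied couple M₀=4 kN·m at a=32/3 m (b=L-a=16/3):
  M_2 = R_Ax - M_A - M₀  [x>a] with R_A=1/3, M_A=4/3 = (1/3)·12 - (4/3) - 4 = -4/3 kN·m
Load 3 — triangular load w₀=15 kN/m (0→w₀ over full span):
  M_3 = 3w₀Lx/20 - w₀L²/30 - w₀x³/(6L) = 3·15·16·12/20 - 15·16²/30 - 15·12³/(6·16) = 34 kN·m
Superposition: M = Σ M_i = 98/3 kN·m ≈ 32.666667 kN·m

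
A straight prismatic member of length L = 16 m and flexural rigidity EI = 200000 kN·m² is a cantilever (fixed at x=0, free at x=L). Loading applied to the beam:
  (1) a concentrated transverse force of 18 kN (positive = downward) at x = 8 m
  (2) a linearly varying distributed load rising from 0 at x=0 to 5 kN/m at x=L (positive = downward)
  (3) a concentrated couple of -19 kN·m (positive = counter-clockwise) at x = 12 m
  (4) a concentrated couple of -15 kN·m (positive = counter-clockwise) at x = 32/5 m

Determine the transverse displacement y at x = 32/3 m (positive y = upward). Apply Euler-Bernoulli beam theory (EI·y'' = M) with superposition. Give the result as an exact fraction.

y(32/3) = -1306904/11390625 m

Load 1 — point force P=18 kN at a=8 m (b=L-a=8):
  y_1 = -Pa²(3x-a)/(6EI)  [x>a] = -18·8²·(3·(32/3)-8)/(6·200000) = -72/3125 m
Load 2 — triangular load w₀=5 kN/m (0→w₀ over full span):
  y_2 = (w₀Lx³/12-w₀L²x²/6-w₀x⁵/(120L))/EI = (5·16·(32/3)³/12-5·16²·(32/3)²/6-5·(32/3)⁵/(120·16))/200000 = -188416/2278125 m
Load 3 — applied couple M₀=-19 kN·m at a=12 m (b=L-a=4):
  y_3 = M₀x²/(2EI)  [x≤a] = (-19)·(32/3)²/(2·200000) = -152/28125 m
Load 4 — applied couple M₀=-15 kN·m at a=32/5 m (b=L-a=48/5):
  y_4 = M₀a(2x-a)/(2EI)  [x>a] = (-15)·(32/5)·(2·(32/3)-(32/5))/(2·200000) = -56/15625 m
Superposition: y = Σ y_i = -1306904/11390625 m ≈ -0.114735 m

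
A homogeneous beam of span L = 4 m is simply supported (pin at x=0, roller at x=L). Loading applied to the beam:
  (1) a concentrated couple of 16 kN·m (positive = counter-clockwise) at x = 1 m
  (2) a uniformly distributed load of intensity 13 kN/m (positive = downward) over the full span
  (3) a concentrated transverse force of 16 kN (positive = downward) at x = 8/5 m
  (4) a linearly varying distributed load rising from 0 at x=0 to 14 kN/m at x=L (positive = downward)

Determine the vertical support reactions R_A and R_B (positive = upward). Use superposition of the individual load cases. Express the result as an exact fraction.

Load 1 — applied couple M₀=16 kN·m at a=1 m (b=L-a=3):
  R_A = M₀/L = 16/4 = 4 kN
  R_B = -M₀/L = -16/4 = -4 kN
Load 2 — uniform load w=13 kN/m over full span:
  R_A = wL/2 = 13·4/2 = 26 kN
  R_B = wL/2 = 13·4/2 = 26 kN
Load 3 — point force P=16 kN at a=8/5 m (b=L-a=12/5):
  R_A = Pb/L = 16·(12/5)/4 = 48/5 kN
  R_B = Pa/L = 16·(8/5)/4 = 32/5 kN
Load 4 — triangular load w₀=14 kN/m (0→w₀ over full span):
  R_A = w₀L/6 = 14·4/6 = 28/3 kN
  R_B = w₀L/3 = 14·4/3 = 56/3 kN
Superposition: R_A = 734/15 kN, R_B = 706/15 kN

R_A = 734/15 kN, R_B = 706/15 kN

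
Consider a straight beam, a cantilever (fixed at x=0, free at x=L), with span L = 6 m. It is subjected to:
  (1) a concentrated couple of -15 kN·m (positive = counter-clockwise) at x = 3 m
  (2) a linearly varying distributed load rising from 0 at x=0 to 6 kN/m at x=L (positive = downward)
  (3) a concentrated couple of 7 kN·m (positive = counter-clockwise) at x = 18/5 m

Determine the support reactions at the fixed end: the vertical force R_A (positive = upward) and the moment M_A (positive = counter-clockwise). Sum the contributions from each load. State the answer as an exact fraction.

Load 1 — applied couple M₀=-15 kN·m at a=3 m (b=L-a=3):
  R_A = 0 kN
  M_A = -M₀ = -(-15) = 15 kN·m
Load 2 — triangular load w₀=6 kN/m (0→w₀ over full span):
  R_A = w₀L/2 = 6·6/2 = 18 kN
  M_A = w₀L²/3 = 6·6²/3 = 72 kN·m
Load 3 — applied couple M₀=7 kN·m at a=18/5 m (b=L-a=12/5):
  R_A = 0 kN
  M_A = -M₀ = -7 kN·m
Superposition: R_A = 18 kN, M_A = 80 kN·m

R_A = 18 kN, M_A = 80 kN·m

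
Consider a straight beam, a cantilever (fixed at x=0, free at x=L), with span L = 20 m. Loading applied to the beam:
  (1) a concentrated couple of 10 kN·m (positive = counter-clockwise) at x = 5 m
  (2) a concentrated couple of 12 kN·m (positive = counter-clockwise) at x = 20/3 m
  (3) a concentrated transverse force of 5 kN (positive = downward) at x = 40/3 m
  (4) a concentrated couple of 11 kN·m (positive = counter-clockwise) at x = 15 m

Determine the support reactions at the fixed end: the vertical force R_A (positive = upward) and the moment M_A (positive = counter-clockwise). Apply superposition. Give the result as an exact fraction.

R_A = 5 kN, M_A = 101/3 kN·m

Load 1 — applied couple M₀=10 kN·m at a=5 m (b=L-a=15):
  R_A = 0 kN
  M_A = -M₀ = -10 kN·m
Load 2 — applied couple M₀=12 kN·m at a=20/3 m (b=L-a=40/3):
  R_A = 0 kN
  M_A = -M₀ = -12 kN·m
Load 3 — point force P=5 kN at a=40/3 m (b=L-a=20/3):
  R_A = P = 5 kN
  M_A = Pa = 5·(40/3) = 200/3 kN·m
Load 4 — applied couple M₀=11 kN·m at a=15 m (b=L-a=5):
  R_A = 0 kN
  M_A = -M₀ = -11 kN·m
Superposition: R_A = 5 kN, M_A = 101/3 kN·m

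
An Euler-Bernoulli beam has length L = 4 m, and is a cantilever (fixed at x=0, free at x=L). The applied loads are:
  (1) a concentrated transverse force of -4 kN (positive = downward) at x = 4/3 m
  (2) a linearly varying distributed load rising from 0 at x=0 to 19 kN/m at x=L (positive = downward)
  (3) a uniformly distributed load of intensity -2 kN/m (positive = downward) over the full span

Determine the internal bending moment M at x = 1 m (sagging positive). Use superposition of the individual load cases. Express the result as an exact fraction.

M(1) = -1291/24 kN·m

Load 1 — point force P=-4 kN at a=4/3 m (b=L-a=8/3):
  M_1 = -P(a-x)  [x≤a] = -(-4)·((4/3)-1) = 4/3 kN·m
Load 2 — triangular load w₀=19 kN/m (0→w₀ over full span):
  M_2 = w₀Lx/2 - w₀L²/3 - w₀x³/(6L) = 19·4·1/2 - 19·4²/3 - 19·1³/(6·4) = -513/8 kN·m
Load 3 — uniform load w=-2 kN/m over full span:
  M_3 = -w(L-x)²/2 = -(-2)·(4-1)²/2 = 9 kN·m
Superposition: M = Σ M_i = -1291/24 kN·m ≈ -53.791667 kN·m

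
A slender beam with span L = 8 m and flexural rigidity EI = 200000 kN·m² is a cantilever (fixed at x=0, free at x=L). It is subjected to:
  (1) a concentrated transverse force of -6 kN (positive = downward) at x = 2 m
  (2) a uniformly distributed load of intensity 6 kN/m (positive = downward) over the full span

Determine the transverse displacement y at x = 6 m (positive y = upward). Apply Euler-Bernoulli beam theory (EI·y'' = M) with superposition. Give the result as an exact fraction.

y(6) = -497/50000 m

Load 1 — point force P=-6 kN at a=2 m (b=L-a=6):
  y_1 = -Pa²(3x-a)/(6EI)  [x>a] = -(-6)·2²·(3·6-2)/(6·200000) = 1/3125 m
Load 2 — uniform load w=6 kN/m over full span:
  y_2 = -wx²(x²-4Lx+6L²)/(24EI) = -6·6²·(6²-4·8·6+6·8²)/(24·200000) = -513/50000 m
Superposition: y = Σ y_i = -497/50000 m ≈ -0.009940 m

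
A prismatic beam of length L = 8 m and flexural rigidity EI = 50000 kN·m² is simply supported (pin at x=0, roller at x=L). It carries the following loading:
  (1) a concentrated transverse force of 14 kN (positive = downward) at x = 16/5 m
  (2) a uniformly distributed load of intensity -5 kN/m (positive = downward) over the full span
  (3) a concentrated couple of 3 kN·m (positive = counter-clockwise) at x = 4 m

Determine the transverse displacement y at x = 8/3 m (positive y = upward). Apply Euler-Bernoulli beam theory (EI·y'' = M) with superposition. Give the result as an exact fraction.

Load 1 — point force P=14 kN at a=16/5 m (b=L-a=24/5):
  y_1 = -Pbx(L²-b²-x²)/(6LEI)  [x≤a] = -14·(24/5)·(8/3)·(8²-(24/5)²-(8/3)²)/(6·8·50000) = -26656/10546875 m
Load 2 — uniform load w=-5 kN/m over full span:
  y_2 = -wx(L³-2Lx²+x³)/(24EI) = -(-5)·(8/3)·(8³-2·8·(8/3)²+(8/3)³)/(24·50000) = 704/151875 m
Load 3 — applied couple M₀=3 kN·m at a=4 m (b=L-a=4):
  y_3 = (M₀x³/(6L)+C₁x)/EI  [x≤a] with C₁=M₀(3b²-L²)/(6L)=-1 = (3·(8/3)³/(6·8)+(-1)·(8/3))/50000 = -1/33750 m
Superposition: y = Σ y_i = 394567/189843750 m ≈ 0.002078 m

y(8/3) = 394567/189843750 m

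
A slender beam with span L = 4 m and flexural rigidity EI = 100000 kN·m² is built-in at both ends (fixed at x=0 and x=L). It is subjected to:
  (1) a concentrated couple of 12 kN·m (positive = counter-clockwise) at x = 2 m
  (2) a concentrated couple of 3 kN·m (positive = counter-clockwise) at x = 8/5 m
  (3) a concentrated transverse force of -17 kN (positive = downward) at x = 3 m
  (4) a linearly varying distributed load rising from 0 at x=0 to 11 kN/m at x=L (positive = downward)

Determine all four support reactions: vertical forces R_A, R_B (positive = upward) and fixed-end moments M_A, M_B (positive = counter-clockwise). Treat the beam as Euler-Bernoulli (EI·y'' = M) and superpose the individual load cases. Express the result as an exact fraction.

R_A = 7619/800 kN, M_A = 7247/1200 kN·m, R_B = -3619/800 kN, M_B = 1889/400 kN·m

Load 1 — applied couple M₀=12 kN·m at a=2 m (b=L-a=2):
  R_A = 6M₀ab/L³ = 6·12·2·2/4³ = 9/2 kN
  M_A = M₀b(2a-b)/L² = 12·2·(2·2-2)/4² = 3 kN·m
  R_B = -6M₀ab/L³ = -6·12·2·2/4³ = -9/2 kN
  M_B = M₀a(2b-a)/L² = 12·2·(2·2-2)/4² = 3 kN·m
Load 2 — applied couple M₀=3 kN·m at a=8/5 m (b=L-a=12/5):
  R_A = 6M₀ab/L³ = 6·3·(8/5)·(12/5)/4³ = 27/25 kN
  M_A = M₀b(2a-b)/L² = 3·(12/5)·(2·(8/5)-(12/5))/4² = 9/25 kN·m
  R_B = -6M₀ab/L³ = -6·3·(8/5)·(12/5)/4³ = -27/25 kN
  M_B = M₀a(2b-a)/L² = 3·(8/5)·(2·(12/5)-(8/5))/4² = 24/25 kN·m
Load 3 — point force P=-17 kN at a=3 m (b=L-a=1):
  R_A = Pb²(3a+b)/L³ = (-17)·1²·(3·3+1)/4³ = -85/32 kN
  M_A = Pab²/L² = (-17)·3·1²/4² = -51/16 kN·m
  R_B = Pa²(a+3b)/L³ = (-17)·3²·(3+3·1)/4³ = -459/32 kN
  M_B = -Pa²b/L² = -(-17)·3²·1/4² = 153/16 kN·m
Load 4 — triangular load w₀=11 kN/m (0→w₀ over full span):
  R_A = 3w₀L/20 = 3·11·4/20 = 33/5 kN
  M_A = w₀L²/30 = 11·4²/30 = 88/15 kN·m
  R_B = 7w₀L/20 = 7·11·4/20 = 77/5 kN
  M_B = -w₀L²/20 = -11·4²/20 = -44/5 kN·m
Superposition: R_A = 7619/800 kN, M_A = 7247/1200 kN·m, R_B = -3619/800 kN, M_B = 1889/400 kN·m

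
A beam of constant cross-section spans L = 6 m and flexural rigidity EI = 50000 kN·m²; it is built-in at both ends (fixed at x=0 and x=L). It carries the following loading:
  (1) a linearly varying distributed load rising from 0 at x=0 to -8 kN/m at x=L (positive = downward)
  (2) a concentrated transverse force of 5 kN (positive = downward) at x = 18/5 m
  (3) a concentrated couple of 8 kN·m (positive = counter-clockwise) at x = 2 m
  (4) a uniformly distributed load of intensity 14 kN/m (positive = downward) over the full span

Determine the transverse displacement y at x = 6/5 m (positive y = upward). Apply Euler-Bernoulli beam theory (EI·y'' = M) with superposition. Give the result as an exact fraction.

Load 1 — triangular load w₀=-8 kN/m (0→w₀ over full span):
  y_1 = -w₀x²(L-x)²(x+2L)/(120LEI) = -(-8)·(6/5)²·(6-(6/5))²·((6/5)+2·6)/(120·6·50000) = 4752/48828125 m
Load 2 — point force P=5 kN at a=18/5 m (b=L-a=12/5):
  y_2 = -Pb²x²(3aL-(3a+b)x)/(6L³EI)  [x≤a] = -5·(12/5)²·(6/5)²·(3·(18/5)·6-(3·(18/5)+(12/5))·(6/5))/(6·6³·50000) = -306/9765625 m
Load 3 — applied couple M₀=8 kN·m at a=2 m (b=L-a=4):
  y_3 = (R_Ax³/6 - M_Ax²/2)/EI  [x≤a] with R_A=16/9, M_A=0 = ((16/9)·(6/5)³/6 - 0·(6/5)²/2)/50000 = 4/390625 m
Load 4 — uniform load w=14 kN/m over full span:
  y_4 = -wx²(L-x)²/(24EI) = -14·(6/5)²·(6-(6/5))²/(24·50000) = -756/1953125 m
Superposition: y = Σ y_i = -15178/48828125 m ≈ -0.000311 m

y(6/5) = -15178/48828125 m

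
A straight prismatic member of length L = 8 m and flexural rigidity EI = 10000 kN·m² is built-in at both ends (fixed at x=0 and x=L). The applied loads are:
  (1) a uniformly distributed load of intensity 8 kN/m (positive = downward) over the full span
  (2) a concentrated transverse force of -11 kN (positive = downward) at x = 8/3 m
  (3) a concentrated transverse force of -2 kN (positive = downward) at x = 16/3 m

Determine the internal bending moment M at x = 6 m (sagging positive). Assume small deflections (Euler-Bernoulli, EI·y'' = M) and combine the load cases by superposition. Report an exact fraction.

Load 1 — uniform load w=8 kN/m over full span:
  M_1 = wLx/2 - wL²/12 - wx²/2 = 8·8·6/2 - 8·8²/12 - 8·6²/2 = 16/3 kN·m
Load 2 — point force P=-11 kN at a=8/3 m (b=L-a=16/3):
  M_2 = Pa²(a+3b)(L-x)/L³ - Pa²b/L²  [x>a] = (-11)·(8/3)²·((8/3)+3·(16/3))·(8-6)/8³ - (-11)·(8/3)²·(16/3)/8² = 22/27 kN·m
Load 3 — point force P=-2 kN at a=16/3 m (b=L-a=8/3):
  M_3 = Pa²(a+3b)(L-x)/L³ - Pa²b/L²  [x>a] = (-2)·(16/3)²·((16/3)+3·(8/3))·(8-6)/8³ - (-2)·(16/3)²·(8/3)/8² = -16/27 kN·m
Superposition: M = Σ M_i = 50/9 kN·m ≈ 5.555556 kN·m

M(6) = 50/9 kN·m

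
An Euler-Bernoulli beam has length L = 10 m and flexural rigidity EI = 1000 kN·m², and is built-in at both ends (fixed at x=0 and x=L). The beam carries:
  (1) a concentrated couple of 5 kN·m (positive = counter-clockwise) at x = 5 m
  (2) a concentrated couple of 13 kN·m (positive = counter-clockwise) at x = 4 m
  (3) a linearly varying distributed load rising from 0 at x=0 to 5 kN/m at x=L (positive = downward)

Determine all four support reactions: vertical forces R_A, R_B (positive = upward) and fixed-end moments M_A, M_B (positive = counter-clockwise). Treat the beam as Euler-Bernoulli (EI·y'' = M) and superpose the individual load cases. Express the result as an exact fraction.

Load 1 — applied couple M₀=5 kN·m at a=5 m (b=L-a=5):
  R_A = 6M₀ab/L³ = 6·5·5·5/10³ = 3/4 kN
  M_A = M₀b(2a-b)/L² = 5·5·(2·5-5)/10² = 5/4 kN·m
  R_B = -6M₀ab/L³ = -6·5·5·5/10³ = -3/4 kN
  M_B = M₀a(2b-a)/L² = 5·5·(2·5-5)/10² = 5/4 kN·m
Load 2 — applied couple M₀=13 kN·m at a=4 m (b=L-a=6):
  R_A = 6M₀ab/L³ = 6·13·4·6/10³ = 234/125 kN
  M_A = M₀b(2a-b)/L² = 13·6·(2·4-6)/10² = 39/25 kN·m
  R_B = -6M₀ab/L³ = -6·13·4·6/10³ = -234/125 kN
  M_B = M₀a(2b-a)/L² = 13·4·(2·6-4)/10² = 104/25 kN·m
Load 3 — triangular load w₀=5 kN/m (0→w₀ over full span):
  R_A = 3w₀L/20 = 3·5·10/20 = 15/2 kN
  M_A = w₀L²/30 = 5·10²/30 = 50/3 kN·m
  R_B = 7w₀L/20 = 7·5·10/20 = 35/2 kN
  M_B = -w₀L²/20 = -5·10²/20 = -25 kN·m
Superposition: R_A = 5061/500 kN, M_A = 5843/300 kN·m, R_B = 7439/500 kN, M_B = -1959/100 kN·m

R_A = 5061/500 kN, M_A = 5843/300 kN·m, R_B = 7439/500 kN, M_B = -1959/100 kN·m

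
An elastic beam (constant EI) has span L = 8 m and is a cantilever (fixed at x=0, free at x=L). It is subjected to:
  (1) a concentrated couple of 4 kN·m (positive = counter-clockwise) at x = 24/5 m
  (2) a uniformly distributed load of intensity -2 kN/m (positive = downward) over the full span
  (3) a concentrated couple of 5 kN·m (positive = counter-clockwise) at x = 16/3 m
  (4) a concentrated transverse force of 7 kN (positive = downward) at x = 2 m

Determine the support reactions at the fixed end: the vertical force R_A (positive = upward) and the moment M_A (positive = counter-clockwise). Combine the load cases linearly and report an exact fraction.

R_A = -9 kN, M_A = -59 kN·m

Load 1 — applied couple M₀=4 kN·m at a=24/5 m (b=L-a=16/5):
  R_A = 0 kN
  M_A = -M₀ = -4 kN·m
Load 2 — uniform load w=-2 kN/m over full span:
  R_A = wL = (-2)·8 = -16 kN
  M_A = wL²/2 = (-2)·8²/2 = -64 kN·m
Load 3 — applied couple M₀=5 kN·m at a=16/3 m (b=L-a=8/3):
  R_A = 0 kN
  M_A = -M₀ = -5 kN·m
Load 4 — point force P=7 kN at a=2 m (b=L-a=6):
  R_A = P = 7 kN
  M_A = Pa = 7·2 = 14 kN·m
Superposition: R_A = -9 kN, M_A = -59 kN·m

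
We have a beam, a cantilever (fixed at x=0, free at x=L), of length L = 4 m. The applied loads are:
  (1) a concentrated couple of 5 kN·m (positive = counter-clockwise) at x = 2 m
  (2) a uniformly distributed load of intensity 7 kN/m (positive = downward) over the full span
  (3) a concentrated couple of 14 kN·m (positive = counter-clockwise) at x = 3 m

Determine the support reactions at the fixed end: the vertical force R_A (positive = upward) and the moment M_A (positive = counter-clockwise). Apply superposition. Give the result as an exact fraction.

R_A = 28 kN, M_A = 37 kN·m

Load 1 — applied couple M₀=5 kN·m at a=2 m (b=L-a=2):
  R_A = 0 kN
  M_A = -M₀ = -5 kN·m
Load 2 — uniform load w=7 kN/m over full span:
  R_A = wL = 7·4 = 28 kN
  M_A = wL²/2 = 7·4²/2 = 56 kN·m
Load 3 — applied couple M₀=14 kN·m at a=3 m (b=L-a=1):
  R_A = 0 kN
  M_A = -M₀ = -14 kN·m
Superposition: R_A = 28 kN, M_A = 37 kN·m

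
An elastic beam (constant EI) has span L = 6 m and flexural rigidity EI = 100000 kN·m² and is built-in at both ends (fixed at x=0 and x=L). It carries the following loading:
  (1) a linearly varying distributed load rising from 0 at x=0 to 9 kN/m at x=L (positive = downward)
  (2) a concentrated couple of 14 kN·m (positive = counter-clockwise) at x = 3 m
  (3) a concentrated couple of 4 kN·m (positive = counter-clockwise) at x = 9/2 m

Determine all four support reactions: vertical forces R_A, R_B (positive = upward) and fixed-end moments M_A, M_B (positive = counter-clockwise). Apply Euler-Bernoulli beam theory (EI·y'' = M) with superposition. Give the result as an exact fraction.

R_A = 247/20 kN, M_A = 311/20 kN·m, R_B = 293/20 kN, M_B = -269/20 kN·m

Load 1 — triangular load w₀=9 kN/m (0→w₀ over full span):
  R_A = 3w₀L/20 = 3·9·6/20 = 81/10 kN
  M_A = w₀L²/30 = 9·6²/30 = 54/5 kN·m
  R_B = 7w₀L/20 = 7·9·6/20 = 189/10 kN
  M_B = -w₀L²/20 = -9·6²/20 = -81/5 kN·m
Load 2 — applied couple M₀=14 kN·m at a=3 m (b=L-a=3):
  R_A = 6M₀ab/L³ = 6·14·3·3/6³ = 7/2 kN
  M_A = M₀b(2a-b)/L² = 14·3·(2·3-3)/6² = 7/2 kN·m
  R_B = -6M₀ab/L³ = -6·14·3·3/6³ = -7/2 kN
  M_B = M₀a(2b-a)/L² = 14·3·(2·3-3)/6² = 7/2 kN·m
Load 3 — applied couple M₀=4 kN·m at a=9/2 m (b=L-a=3/2):
  R_A = 6M₀ab/L³ = 6·4·(9/2)·(3/2)/6³ = 3/4 kN
  M_A = M₀b(2a-b)/L² = 4·(3/2)·(2·(9/2)-(3/2))/6² = 5/4 kN·m
  R_B = -6M₀ab/L³ = -6·4·(9/2)·(3/2)/6³ = -3/4 kN
  M_B = M₀a(2b-a)/L² = 4·(9/2)·(2·(3/2)-(9/2))/6² = -3/4 kN·m
Superposition: R_A = 247/20 kN, M_A = 311/20 kN·m, R_B = 293/20 kN, M_B = -269/20 kN·m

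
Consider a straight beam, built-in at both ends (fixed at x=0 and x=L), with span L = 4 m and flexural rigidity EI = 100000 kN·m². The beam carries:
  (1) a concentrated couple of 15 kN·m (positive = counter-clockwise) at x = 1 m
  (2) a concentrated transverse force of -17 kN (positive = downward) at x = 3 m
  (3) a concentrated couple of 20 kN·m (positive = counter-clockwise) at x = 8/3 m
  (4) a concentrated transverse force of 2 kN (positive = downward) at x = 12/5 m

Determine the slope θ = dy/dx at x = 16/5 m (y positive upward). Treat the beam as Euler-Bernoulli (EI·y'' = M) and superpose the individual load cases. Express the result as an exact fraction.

θ(16/5) = -52871/1875000000 rad

Load 1 — applied couple M₀=15 kN·m at a=1 m (b=L-a=3):
  θ_1 = (R_Ax²/2 - M_Ax - M₀(x-a))/EI  [x>a] with R_A=135/32, M_A=-45/16 = ((135/32)·(16/5)²/2 - (-45/16)·(16/5) - 15·((16/5)-1))/100000 = -3/125000 rad
Load 2 — point force P=-17 kN at a=3 m (b=L-a=1):
  θ_2 = Pa²(L-x)(2bL-(3b+a)(L-x))/(2L³EI)  [x>a] = (-17)·3²·(4-(16/5))·(2·1·4-(3·1+3)·(4-(16/5)))/(2·4³·100000) = -153/5000000 rad
Load 3 — applied couple M₀=20 kN·m at a=8/3 m (b=L-a=4/3):
  θ_3 = (R_Ax²/2 - M_Ax - M₀(x-a))/EI  [x>a] with R_A=20/3, M_A=20/3 = ((20/3)·(16/5)²/2 - (20/3)·(16/5) - 20·((16/5)-(8/3)))/100000 = 1/46875 rad
Load 4 — point force P=2 kN at a=12/5 m (b=L-a=8/5):
  θ_4 = Pa²(L-x)(2bL-(3b+a)(L-x))/(2L³EI)  [x>a] = 2·(12/5)²·(4-(16/5))·(2·(8/5)·4-(3·(8/5)+(12/5))·(4-(16/5)))/(2·4³·100000) = 99/19531250 rad
Superposition: θ = Σ θ_i = -52871/1875000000 rad ≈ -0.000028 rad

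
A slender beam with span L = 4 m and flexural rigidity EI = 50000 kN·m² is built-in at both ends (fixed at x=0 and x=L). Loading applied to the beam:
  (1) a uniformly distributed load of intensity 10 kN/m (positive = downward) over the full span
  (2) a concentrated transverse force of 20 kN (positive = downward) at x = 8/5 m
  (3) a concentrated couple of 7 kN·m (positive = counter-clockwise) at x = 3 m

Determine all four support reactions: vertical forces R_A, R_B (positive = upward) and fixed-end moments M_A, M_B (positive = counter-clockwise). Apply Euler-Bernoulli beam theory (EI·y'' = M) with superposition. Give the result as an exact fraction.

Load 1 — uniform load w=10 kN/m over full span:
  R_A = wL/2 = 10·4/2 = 20 kN
  M_A = wL²/12 = 10·4²/12 = 40/3 kN·m
  R_B = wL/2 = 10·4/2 = 20 kN
  M_B = -wL²/12 = -10·4²/12 = -40/3 kN·m
Load 2 — point force P=20 kN at a=8/5 m (b=L-a=12/5):
  R_A = Pb²(3a+b)/L³ = 20·(12/5)²·(3·(8/5)+(12/5))/4³ = 324/25 kN
  M_A = Pab²/L² = 20·(8/5)·(12/5)²/4² = 288/25 kN·m
  R_B = Pa²(a+3b)/L³ = 20·(8/5)²·((8/5)+3·(12/5))/4³ = 176/25 kN
  M_B = -Pa²b/L² = -20·(8/5)²·(12/5)/4² = -192/25 kN·m
Load 3 — applied couple M₀=7 kN·m at a=3 m (b=L-a=1):
  R_A = 6M₀ab/L³ = 6·7·3·1/4³ = 63/32 kN
  M_A = M₀b(2a-b)/L² = 7·1·(2·3-1)/4² = 35/16 kN·m
  R_B = -6M₀ab/L³ = -6·7·3·1/4³ = -63/32 kN
  M_B = M₀a(2b-a)/L² = 7·3·(2·1-3)/4² = -21/16 kN·m
Superposition: R_A = 27943/800 kN, M_A = 32449/1200 kN·m, R_B = 20057/800 kN, M_B = -26791/1200 kN·m

R_A = 27943/800 kN, M_A = 32449/1200 kN·m, R_B = 20057/800 kN, M_B = -26791/1200 kN·m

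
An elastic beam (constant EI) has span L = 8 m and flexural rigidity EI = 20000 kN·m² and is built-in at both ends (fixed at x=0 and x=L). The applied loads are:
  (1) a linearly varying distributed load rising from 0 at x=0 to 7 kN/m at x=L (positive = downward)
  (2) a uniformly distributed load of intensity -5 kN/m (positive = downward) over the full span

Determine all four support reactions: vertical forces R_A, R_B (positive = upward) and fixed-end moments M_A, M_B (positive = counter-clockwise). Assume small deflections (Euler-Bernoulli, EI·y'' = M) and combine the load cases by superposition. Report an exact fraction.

R_A = -58/5 kN, M_A = -176/15 kN·m, R_B = -2/5 kN, M_B = 64/15 kN·m

Load 1 — triangular load w₀=7 kN/m (0→w₀ over full span):
  R_A = 3w₀L/20 = 3·7·8/20 = 42/5 kN
  M_A = w₀L²/30 = 7·8²/30 = 224/15 kN·m
  R_B = 7w₀L/20 = 7·7·8/20 = 98/5 kN
  M_B = -w₀L²/20 = -7·8²/20 = -112/5 kN·m
Load 2 — uniform load w=-5 kN/m over full span:
  R_A = wL/2 = (-5)·8/2 = -20 kN
  M_A = wL²/12 = (-5)·8²/12 = -80/3 kN·m
  R_B = wL/2 = (-5)·8/2 = -20 kN
  M_B = -wL²/12 = -(-5)·8²/12 = 80/3 kN·m
Superposition: R_A = -58/5 kN, M_A = -176/15 kN·m, R_B = -2/5 kN, M_B = 64/15 kN·m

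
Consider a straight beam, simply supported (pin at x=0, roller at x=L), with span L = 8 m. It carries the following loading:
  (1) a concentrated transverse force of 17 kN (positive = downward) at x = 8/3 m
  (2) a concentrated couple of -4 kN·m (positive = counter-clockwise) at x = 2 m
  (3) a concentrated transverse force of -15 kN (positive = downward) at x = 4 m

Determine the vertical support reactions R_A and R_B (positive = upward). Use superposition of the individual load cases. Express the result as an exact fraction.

Load 1 — point force P=17 kN at a=8/3 m (b=L-a=16/3):
  R_A = Pb/L = 17·(16/3)/8 = 34/3 kN
  R_B = Pa/L = 17·(8/3)/8 = 17/3 kN
Load 2 — applied couple M₀=-4 kN·m at a=2 m (b=L-a=6):
  R_A = M₀/L = (-4)/8 = -1/2 kN
  R_B = -M₀/L = -(-4)/8 = 1/2 kN
Load 3 — point force P=-15 kN at a=4 m (b=L-a=4):
  R_A = Pb/L = (-15)·4/8 = -15/2 kN
  R_B = Pa/L = (-15)·4/8 = -15/2 kN
Superposition: R_A = 10/3 kN, R_B = -4/3 kN

R_A = 10/3 kN, R_B = -4/3 kN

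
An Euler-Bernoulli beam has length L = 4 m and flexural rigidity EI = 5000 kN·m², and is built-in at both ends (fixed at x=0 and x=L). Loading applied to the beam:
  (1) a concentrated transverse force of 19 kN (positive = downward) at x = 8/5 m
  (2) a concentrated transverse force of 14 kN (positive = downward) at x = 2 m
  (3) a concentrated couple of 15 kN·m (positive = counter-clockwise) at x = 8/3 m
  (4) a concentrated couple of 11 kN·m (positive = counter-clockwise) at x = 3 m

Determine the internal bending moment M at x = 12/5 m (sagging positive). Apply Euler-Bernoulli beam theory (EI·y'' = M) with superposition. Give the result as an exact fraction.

M(12/5) = 185923/10000 kN·m

Load 1 — point force P=19 kN at a=8/5 m (b=L-a=12/5):
  M_1 = Pa²(a+3b)(L-x)/L³ - Pa²b/L²  [x>a] = 19·(8/5)²·((8/5)+3·(12/5))·(4-(12/5))/4³ - 19·(8/5)²·(12/5)/4² = 2128/625 kN·m
Load 2 — point force P=14 kN at a=2 m (b=L-a=2):
  M_2 = Pa²(a+3b)(L-x)/L³ - Pa²b/L²  [x>a] = 14·2²·(2+3·2)·(4-(12/5))/4³ - 14·2²·2/4² = 21/5 kN·m
Load 3 — applied couple M₀=15 kN·m at a=8/3 m (b=L-a=4/3):
  M_3 = R_Ax - M_A  [x≤a] with R_A=5, M_A=5 = 5·(12/5) - 5 = 7 kN·m
Load 4 — applied couple M₀=11 kN·m at a=3 m (b=L-a=1):
  M_4 = R_Ax - M_A  [x≤a] with R_A=99/32, M_A=55/16 = (99/32)·(12/5) - (55/16) = 319/80 kN·m
Superposition: M = Σ M_i = 185923/10000 kN·m ≈ 18.592300 kN·m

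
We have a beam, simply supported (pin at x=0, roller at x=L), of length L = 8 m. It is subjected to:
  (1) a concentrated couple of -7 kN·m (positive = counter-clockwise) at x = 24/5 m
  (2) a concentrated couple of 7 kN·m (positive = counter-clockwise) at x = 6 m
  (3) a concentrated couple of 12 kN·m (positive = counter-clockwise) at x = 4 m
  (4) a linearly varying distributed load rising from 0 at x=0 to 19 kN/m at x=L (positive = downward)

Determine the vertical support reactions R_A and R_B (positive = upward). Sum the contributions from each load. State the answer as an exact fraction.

Load 1 — applied couple M₀=-7 kN·m at a=24/5 m (b=L-a=16/5):
  R_A = M₀/L = (-7)/8 = -7/8 kN
  R_B = -M₀/L = -(-7)/8 = 7/8 kN
Load 2 — applied couple M₀=7 kN·m at a=6 m (b=L-a=2):
  R_A = M₀/L = 7/8 kN
  R_B = -M₀/L = -7/8 kN
Load 3 — applied couple M₀=12 kN·m at a=4 m (b=L-a=4):
  R_A = M₀/L = 12/8 = 3/2 kN
  R_B = -M₀/L = -12/8 = -3/2 kN
Load 4 — triangular load w₀=19 kN/m (0→w₀ over full span):
  R_A = w₀L/6 = 19·8/6 = 76/3 kN
  R_B = w₀L/3 = 19·8/3 = 152/3 kN
Superposition: R_A = 161/6 kN, R_B = 295/6 kN

R_A = 161/6 kN, R_B = 295/6 kN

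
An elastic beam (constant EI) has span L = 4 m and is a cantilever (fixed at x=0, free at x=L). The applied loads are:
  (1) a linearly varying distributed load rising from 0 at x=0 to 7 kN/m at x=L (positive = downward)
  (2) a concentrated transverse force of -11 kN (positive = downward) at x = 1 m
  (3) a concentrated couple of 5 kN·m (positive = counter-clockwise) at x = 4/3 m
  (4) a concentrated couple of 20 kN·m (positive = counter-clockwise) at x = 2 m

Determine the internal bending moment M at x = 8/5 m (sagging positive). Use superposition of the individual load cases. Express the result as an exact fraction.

Load 1 — triangular load w₀=7 kN/m (0→w₀ over full span):
  M_1 = w₀Lx/2 - w₀L²/3 - w₀x³/(6L) = 7·4·(8/5)/2 - 7·4²/3 - 7·(8/5)³/(6·4) = -2016/125 kN·m
Load 2 — point force P=-11 kN at a=1 m (b=L-a=3):
  M_2 = 0  [x>a] = 0 kN·m
Load 3 — applied couple M₀=5 kN·m at a=4/3 m (b=L-a=8/3):
  M_3 = 0  [x>a] = 0 kN·m
Load 4 — applied couple M₀=20 kN·m at a=2 m (b=L-a=2):
  M_4 = M₀  [x≤a] = 20 = 20 kN·m
Superposition: M = Σ M_i = 484/125 kN·m ≈ 3.872000 kN·m

M(8/5) = 484/125 kN·m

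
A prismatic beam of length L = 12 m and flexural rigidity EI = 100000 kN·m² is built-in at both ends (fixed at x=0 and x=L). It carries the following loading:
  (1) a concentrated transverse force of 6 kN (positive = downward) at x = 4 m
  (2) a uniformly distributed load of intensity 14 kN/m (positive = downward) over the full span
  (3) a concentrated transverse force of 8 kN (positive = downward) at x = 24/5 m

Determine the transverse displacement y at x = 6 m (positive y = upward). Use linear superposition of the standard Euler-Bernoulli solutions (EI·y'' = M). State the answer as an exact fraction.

Load 1 — point force P=6 kN at a=4 m (b=L-a=8):
  y_1 = -Pa²(L-x)²(3bL-(3b+a)(L-x))/(6L³EI)  [x>a] = -6·4²·(12-6)²·(3·8·12-(3·8+4)·(12-6))/(6·12³·100000) = -1/2500 m
Load 2 — uniform load w=14 kN/m over full span:
  y_2 = -wx²(L-x)²/(24EI) = -14·6²·(12-6)²/(24·100000) = -189/25000 m
Load 3 — point force P=8 kN at a=24/5 m (b=L-a=36/5):
  y_3 = -Pa²(L-x)²(3bL-(3b+a)(L-x))/(6L³EI)  [x>a] = -8·(24/5)²·(12-6)²·(3·(36/5)·12-(3·(36/5)+(24/5))·(12-6))/(6·12³·100000) = -252/390625 m
Superposition: y = Σ y_i = -26891/3125000 m ≈ -0.008605 m

y(6) = -26891/3125000 m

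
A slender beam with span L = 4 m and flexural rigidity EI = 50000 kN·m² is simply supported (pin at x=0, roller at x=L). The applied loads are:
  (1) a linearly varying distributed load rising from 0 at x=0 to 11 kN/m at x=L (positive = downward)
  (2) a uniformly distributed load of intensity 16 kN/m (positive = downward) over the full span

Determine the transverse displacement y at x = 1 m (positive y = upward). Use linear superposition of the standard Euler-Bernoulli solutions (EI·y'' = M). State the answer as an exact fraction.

Load 1 — triangular load w₀=11 kN/m (0→w₀ over full span):
  y_1 = -w₀x(7L⁴-10L²x²+3x⁴)/(360LEI) = -11·1·(7·4⁴-10·4²·1²+3·1⁴)/(360·4·50000) = -1199/4800000 m
Load 2 — uniform load w=16 kN/m over full span:
  y_2 = -wx(L³-2Lx²+x³)/(24EI) = -16·1·(4³-2·4·1²+1³)/(24·50000) = -19/25000 m
Superposition: y = Σ y_i = -4847/4800000 m ≈ -0.001010 m

y(1) = -4847/4800000 m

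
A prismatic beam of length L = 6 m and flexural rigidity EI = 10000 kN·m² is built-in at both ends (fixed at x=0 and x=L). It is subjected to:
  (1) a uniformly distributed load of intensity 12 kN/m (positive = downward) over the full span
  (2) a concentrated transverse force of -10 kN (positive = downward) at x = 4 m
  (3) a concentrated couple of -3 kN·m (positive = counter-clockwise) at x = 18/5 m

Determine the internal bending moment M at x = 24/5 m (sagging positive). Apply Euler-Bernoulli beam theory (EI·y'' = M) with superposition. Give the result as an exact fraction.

M(24/5) = -117/125 kN·m

Load 1 — uniform load w=12 kN/m over full span:
  M_1 = wLx/2 - wL²/12 - wx²/2 = 12·6·(24/5)/2 - 12·6²/12 - 12·(24/5)²/2 = -36/25 kN·m
Load 2 — point force P=-10 kN at a=4 m (b=L-a=2):
  M_2 = Pa²(a+3b)(L-x)/L³ - Pa²b/L²  [x>a] = (-10)·4²·(4+3·2)·(6-(24/5))/6³ - (-10)·4²·2/6² = 0 kN·m
Load 3 — applied couple M₀=-3 kN·m at a=18/5 m (b=L-a=12/5):
  M_3 = R_Ax - M_A - M₀  [x>a] with R_A=-18/25, M_A=-24/25 = (-18/25)·(24/5) - (-24/25) - (-3) = 63/125 kN·m
Superposition: M = Σ M_i = -117/125 kN·m ≈ -0.936000 kN·m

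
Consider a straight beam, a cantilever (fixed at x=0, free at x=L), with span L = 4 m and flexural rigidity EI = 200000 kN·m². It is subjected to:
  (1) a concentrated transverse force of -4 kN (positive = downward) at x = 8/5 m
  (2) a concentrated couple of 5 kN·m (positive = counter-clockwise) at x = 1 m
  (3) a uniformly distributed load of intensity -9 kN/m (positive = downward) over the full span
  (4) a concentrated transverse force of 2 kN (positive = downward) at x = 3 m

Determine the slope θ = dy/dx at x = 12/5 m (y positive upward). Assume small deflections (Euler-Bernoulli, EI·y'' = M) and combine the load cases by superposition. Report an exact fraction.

Load 1 — point force P=-4 kN at a=8/5 m (b=L-a=12/5):
  θ_1 = -Pa²/(2EI)  [x>a] = -(-4)·(8/5)²/(2·200000) = 2/78125 rad
Load 2 — applied couple M₀=5 kN·m at a=1 m (b=L-a=3):
  θ_2 = M₀a/EI  [x>a] = 5·1/200000 = 1/40000 rad
Load 3 — uniform load w=-9 kN/m over full span:
  θ_3 = -wx(x²-3Lx+3L²)/(6EI) = -(-9)·(12/5)·((12/5)²-3·4·(12/5)+3·4²)/(6·200000) = 351/781250 rad
Load 4 — point force P=2 kN at a=3 m (b=L-a=1):
  θ_4 = -Px(2a-x)/(2EI)  [x≤a] = -2·(12/5)·(2·3-(12/5))/(2·200000) = -27/625000 rad
Superposition: θ = Σ θ_i = 11417/25000000 rad ≈ 0.000457 rad

θ(12/5) = 11417/25000000 rad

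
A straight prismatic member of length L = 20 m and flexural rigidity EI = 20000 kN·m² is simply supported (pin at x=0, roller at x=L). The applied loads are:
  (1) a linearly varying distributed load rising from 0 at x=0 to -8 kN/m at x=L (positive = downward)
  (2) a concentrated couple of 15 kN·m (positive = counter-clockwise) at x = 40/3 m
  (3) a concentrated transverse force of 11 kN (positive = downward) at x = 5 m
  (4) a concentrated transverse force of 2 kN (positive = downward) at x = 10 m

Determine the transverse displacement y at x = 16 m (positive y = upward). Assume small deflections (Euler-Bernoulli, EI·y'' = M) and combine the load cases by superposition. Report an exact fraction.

y(16) = 641963/3000000 m

Load 1 — triangular load w₀=-8 kN/m (0→w₀ over full span):
  y_1 = -w₀x(7L⁴-10L²x²+3x⁴)/(360LEI) = -(-8)·16·(7·20⁴-10·20²·16²+3·16⁴)/(360·20·20000) = 4064/15625 m
Load 2 — applied couple M₀=15 kN·m at a=40/3 m (b=L-a=20/3):
  y_2 = (M₀x³/(6L)-M₀(x-a)²/2+C₁x)/EI  [x>a] with C₁=M₀(3b²-L²)/(6L)=-100/3 = (15·16³/(6·20)-15·(16-(40/3))²/2+(-100/3)·16)/20000 = -7/1875 m
Load 3 — point force P=11 kN at a=5 m (b=L-a=15):
  y_3 = -Pa(L-x)(2Lx-a²-x²)/(6LEI)  [x>a] = -11·5·(20-16)·(2·20·16-5²-16²)/(6·20·20000) = -3949/120000 m
Load 4 — point force P=2 kN at a=10 m (b=L-a=10):
  y_4 = -Pa(L-x)(2Lx-a²-x²)/(6LEI)  [x>a] = -2·10·(20-16)·(2·20·16-10²-16²)/(6·20·20000) = -71/7500 m
Superposition: y = Σ y_i = 641963/3000000 m ≈ 0.213988 m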